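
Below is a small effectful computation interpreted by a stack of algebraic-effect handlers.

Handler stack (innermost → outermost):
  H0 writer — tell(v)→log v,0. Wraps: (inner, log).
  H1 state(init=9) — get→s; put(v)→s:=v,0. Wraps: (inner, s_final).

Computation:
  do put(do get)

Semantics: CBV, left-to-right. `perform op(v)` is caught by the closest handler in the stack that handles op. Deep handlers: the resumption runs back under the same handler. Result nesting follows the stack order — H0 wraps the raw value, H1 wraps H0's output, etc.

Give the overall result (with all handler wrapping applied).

Answer: ((0, ()), 9)

Evaluation trace:
get @ H1 ⇒ 9
put(9) @ H1 ⇒ s:=9
H0 returns (0, ())
H1 returns ((0, ()), 9)
= ((0, ()), 9)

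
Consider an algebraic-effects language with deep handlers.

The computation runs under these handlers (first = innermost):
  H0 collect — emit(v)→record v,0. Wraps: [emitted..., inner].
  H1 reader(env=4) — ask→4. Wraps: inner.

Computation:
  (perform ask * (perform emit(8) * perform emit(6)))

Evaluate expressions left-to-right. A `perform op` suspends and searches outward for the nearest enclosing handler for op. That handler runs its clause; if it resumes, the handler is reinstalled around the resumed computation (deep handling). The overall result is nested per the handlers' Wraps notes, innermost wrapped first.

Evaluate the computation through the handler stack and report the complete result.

Evaluation trace:
ask @ H1 ⇒ 4
emit(8) @ H0 ⇒ out+=8
emit(6) @ H0 ⇒ out+=6
H0 returns [8, 6, 0]
H1 returns [8, 6, 0]
= [8, 6, 0]

Answer: [8, 6, 0]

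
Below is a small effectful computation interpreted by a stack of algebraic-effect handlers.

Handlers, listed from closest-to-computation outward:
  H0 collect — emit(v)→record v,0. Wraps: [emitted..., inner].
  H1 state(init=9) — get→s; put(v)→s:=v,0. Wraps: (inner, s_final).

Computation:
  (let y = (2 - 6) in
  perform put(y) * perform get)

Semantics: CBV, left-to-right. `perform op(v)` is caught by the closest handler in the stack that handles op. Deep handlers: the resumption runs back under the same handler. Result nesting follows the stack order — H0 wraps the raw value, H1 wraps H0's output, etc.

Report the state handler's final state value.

Answer: -4

Step-by-step:
put(-4) @ H1 ⇒ s:=-4
get @ H1 ⇒ -4
H0 returns [0]
H1 returns ([0], -4)
= ([0], -4)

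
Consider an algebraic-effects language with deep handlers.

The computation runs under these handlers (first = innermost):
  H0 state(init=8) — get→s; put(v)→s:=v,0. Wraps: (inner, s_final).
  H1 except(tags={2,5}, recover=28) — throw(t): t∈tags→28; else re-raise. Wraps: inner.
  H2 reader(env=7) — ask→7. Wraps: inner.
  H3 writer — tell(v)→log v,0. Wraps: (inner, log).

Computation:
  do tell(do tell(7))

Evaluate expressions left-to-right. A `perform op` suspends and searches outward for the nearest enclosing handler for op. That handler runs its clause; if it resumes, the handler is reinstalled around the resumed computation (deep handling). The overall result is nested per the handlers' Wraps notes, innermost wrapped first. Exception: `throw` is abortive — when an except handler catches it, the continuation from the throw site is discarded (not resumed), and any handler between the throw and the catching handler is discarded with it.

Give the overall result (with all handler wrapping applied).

Answer: ((0, 8), (7, 0))

Working:
tell(7) @ H3 ⇒ log+=7
tell(0) @ H3 ⇒ log+=0
H0 returns (0, 8)
H1 returns (0, 8)
H2 returns (0, 8)
H3 returns ((0, 8), (7, 0))
= ((0, 8), (7, 0))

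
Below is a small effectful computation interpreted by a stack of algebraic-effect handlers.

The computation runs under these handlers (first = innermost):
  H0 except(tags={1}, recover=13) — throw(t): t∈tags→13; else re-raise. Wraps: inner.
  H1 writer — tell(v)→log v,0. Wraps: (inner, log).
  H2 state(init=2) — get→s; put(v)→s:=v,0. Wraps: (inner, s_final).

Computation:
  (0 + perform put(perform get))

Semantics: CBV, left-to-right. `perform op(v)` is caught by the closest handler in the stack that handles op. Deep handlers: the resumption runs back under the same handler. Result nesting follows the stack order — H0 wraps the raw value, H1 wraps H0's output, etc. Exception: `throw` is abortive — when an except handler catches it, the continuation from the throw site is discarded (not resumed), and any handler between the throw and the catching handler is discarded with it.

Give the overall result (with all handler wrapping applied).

Evaluation trace:
get @ H2 ⇒ 2
put(2) @ H2 ⇒ s:=2
H0 returns 0
H1 returns (0, ())
H2 returns ((0, ()), 2)
= ((0, ()), 2)

Answer: ((0, ()), 2)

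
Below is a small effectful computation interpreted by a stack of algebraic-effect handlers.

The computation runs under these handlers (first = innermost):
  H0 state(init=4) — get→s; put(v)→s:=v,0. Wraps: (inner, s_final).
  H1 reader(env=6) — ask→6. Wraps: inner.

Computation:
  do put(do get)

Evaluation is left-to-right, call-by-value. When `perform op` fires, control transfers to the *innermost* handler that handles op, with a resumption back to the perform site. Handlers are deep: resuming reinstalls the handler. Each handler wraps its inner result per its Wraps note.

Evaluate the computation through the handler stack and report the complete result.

Answer: (0, 4)

Step-by-step:
get @ H0 ⇒ 4
put(4) @ H0 ⇒ s:=4
H0 returns (0, 4)
H1 returns (0, 4)
= (0, 4)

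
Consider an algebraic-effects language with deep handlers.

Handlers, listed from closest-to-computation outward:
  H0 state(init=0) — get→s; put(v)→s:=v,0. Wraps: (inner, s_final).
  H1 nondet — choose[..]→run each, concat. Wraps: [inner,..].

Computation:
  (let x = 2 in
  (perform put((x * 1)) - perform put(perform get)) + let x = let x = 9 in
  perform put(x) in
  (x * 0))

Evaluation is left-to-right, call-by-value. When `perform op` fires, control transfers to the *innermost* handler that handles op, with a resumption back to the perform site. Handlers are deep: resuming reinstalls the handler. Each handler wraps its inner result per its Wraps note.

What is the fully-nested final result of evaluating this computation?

Step-by-step:
put(2) @ H0 ⇒ s:=2
get @ H0 ⇒ 2
put(2) @ H0 ⇒ s:=2
put(9) @ H0 ⇒ s:=9
H0 returns (0, 9)
H1 returns [(0, 9)]
= [(0, 9)]

Answer: [(0, 9)]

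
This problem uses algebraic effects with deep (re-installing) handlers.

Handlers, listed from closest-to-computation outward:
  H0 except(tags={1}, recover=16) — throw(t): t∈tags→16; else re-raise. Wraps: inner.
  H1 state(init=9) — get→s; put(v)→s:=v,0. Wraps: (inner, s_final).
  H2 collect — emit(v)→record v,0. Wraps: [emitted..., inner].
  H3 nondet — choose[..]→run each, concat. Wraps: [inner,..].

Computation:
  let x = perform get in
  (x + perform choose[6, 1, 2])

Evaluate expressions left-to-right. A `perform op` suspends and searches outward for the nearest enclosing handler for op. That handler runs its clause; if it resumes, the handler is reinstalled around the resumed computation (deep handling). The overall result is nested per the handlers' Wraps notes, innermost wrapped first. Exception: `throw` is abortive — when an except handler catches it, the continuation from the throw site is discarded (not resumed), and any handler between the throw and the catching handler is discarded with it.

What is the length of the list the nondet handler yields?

Answer: 3

Working:
get @ H1 ⇒ 9
choose[6, 1, 2] @ H3
  branch[0] choose=6:
    H0 returns 15
    H1 returns (15, 9)
    H2 returns [(15, 9)]
    H3 returns [[(15, 9)]]
  branch[1] choose=1:
    H0 returns 10
    H1 returns (10, 9)
    H2 returns [(10, 9)]
    H3 returns [[(10, 9)]]
  branch[2] choose=2:
    H0 returns 11
    H1 returns (11, 9)
    H2 returns [(11, 9)]
    H3 returns [[(11, 9)]]
= [[(15, 9)], [(10, 9)], [(11, 9)]]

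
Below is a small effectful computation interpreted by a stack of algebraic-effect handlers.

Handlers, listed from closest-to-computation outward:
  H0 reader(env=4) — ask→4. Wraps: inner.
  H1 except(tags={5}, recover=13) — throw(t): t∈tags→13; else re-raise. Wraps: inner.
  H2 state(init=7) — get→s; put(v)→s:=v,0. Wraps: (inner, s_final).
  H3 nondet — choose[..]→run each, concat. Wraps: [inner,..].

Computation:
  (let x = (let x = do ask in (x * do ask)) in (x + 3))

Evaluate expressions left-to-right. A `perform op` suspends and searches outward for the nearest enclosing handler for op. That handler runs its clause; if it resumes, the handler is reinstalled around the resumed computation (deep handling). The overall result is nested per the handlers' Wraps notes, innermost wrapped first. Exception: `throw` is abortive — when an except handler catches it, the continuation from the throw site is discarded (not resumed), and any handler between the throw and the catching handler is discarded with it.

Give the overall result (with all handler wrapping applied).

Answer: [(19, 7)]

Working:
ask @ H0 ⇒ 4
ask @ H0 ⇒ 4
H0 returns 19
H1 returns 19
H2 returns (19, 7)
H3 returns [(19, 7)]
= [(19, 7)]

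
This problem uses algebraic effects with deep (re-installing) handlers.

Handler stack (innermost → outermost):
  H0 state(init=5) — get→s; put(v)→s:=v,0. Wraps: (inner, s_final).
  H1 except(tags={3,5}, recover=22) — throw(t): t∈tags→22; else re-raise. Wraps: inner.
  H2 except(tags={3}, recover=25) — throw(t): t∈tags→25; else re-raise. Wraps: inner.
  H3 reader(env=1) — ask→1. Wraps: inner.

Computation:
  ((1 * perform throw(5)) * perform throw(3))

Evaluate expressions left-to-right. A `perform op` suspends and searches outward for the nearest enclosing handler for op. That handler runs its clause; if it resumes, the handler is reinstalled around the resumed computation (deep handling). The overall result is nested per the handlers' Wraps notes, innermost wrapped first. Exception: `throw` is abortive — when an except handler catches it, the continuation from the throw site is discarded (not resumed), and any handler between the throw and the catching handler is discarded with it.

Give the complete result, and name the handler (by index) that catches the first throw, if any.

Answer: 22 ; first throw caught by: H1

Step-by-step:
throw(5) @ H1 caught ⇒ 22
H2 returns 22
H3 returns 22
= 22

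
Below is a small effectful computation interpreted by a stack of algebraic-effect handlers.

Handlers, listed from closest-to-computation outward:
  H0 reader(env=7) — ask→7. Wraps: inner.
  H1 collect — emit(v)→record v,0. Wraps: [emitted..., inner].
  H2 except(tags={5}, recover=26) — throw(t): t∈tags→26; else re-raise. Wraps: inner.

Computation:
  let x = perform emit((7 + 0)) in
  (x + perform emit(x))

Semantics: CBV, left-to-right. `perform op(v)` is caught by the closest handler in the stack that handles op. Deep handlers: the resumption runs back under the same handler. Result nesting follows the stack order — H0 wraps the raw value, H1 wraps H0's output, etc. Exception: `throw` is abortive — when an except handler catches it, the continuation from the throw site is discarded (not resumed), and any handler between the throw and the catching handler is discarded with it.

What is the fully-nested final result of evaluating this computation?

Evaluation trace:
emit(7) @ H1 ⇒ out+=7
emit(0) @ H1 ⇒ out+=0
H0 returns 0
H1 returns [7, 0, 0]
H2 returns [7, 0, 0]
= [7, 0, 0]

Answer: [7, 0, 0]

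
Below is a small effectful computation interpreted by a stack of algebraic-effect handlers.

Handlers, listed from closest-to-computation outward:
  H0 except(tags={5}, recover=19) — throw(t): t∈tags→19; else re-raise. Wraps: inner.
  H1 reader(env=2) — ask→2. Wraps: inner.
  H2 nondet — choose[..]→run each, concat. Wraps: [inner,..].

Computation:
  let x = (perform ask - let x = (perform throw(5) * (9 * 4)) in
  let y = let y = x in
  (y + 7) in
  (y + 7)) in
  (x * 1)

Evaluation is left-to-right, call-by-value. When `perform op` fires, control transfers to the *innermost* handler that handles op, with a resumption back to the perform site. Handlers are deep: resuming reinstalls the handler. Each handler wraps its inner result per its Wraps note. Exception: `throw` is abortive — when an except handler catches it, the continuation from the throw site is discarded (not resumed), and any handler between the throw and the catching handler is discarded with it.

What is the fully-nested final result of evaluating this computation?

Answer: [19]

Evaluation trace:
ask @ H1 ⇒ 2
throw(5) @ H0 caught ⇒ 19
H1 returns 19
H2 returns [19]
= [19]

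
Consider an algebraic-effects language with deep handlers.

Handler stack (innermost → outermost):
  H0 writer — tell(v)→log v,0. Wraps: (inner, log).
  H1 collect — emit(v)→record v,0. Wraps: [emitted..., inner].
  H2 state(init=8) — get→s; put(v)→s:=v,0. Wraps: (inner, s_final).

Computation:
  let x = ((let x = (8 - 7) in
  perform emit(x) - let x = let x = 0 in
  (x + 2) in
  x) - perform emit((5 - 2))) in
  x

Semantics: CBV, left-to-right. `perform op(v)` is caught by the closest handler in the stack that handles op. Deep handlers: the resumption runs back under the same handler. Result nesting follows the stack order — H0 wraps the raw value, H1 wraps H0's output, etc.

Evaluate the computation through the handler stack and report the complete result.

Working:
emit(1) @ H1 ⇒ out+=1
emit(3) @ H1 ⇒ out+=3
H0 returns (-2, ())
H1 returns [1, 3, (-2, ())]
H2 returns ([1, 3, (-2, ())], 8)
= ([1, 3, (-2, ())], 8)

Answer: ([1, 3, (-2, ())], 8)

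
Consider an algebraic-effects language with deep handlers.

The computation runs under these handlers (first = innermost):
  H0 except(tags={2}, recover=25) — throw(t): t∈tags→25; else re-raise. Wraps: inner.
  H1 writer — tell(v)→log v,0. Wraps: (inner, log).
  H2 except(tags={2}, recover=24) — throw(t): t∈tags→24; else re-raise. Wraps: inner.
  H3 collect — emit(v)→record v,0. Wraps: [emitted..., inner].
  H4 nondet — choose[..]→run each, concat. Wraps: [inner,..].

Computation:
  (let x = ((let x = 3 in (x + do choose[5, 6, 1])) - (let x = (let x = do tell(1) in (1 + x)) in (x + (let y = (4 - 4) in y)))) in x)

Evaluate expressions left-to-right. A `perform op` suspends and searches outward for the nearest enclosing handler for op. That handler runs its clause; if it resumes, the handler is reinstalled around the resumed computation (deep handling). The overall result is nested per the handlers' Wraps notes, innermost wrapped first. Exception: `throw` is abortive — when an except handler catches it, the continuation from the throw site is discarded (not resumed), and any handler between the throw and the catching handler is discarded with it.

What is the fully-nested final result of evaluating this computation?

Step-by-step:
choose[5, 6, 1] @ H4
  branch[0] choose=5:
    tell(1) @ H1 ⇒ log+=1
    H0 returns 7
    H1 returns (7, (1))
    H2 returns (7, (1))
    H3 returns [(7, (1))]
    H4 returns [[(7, (1))]]
  branch[1] choose=6:
    tell(1) @ H1 ⇒ log+=1
    H0 returns 8
    H1 returns (8, (1))
    H2 returns (8, (1))
    H3 returns [(8, (1))]
    H4 returns [[(8, (1))]]
  branch[2] choose=1:
    tell(1) @ H1 ⇒ log+=1
    H0 returns 3
    H1 returns (3, (1))
    H2 returns (3, (1))
    H3 returns [(3, (1))]
    H4 returns [[(3, (1))]]
= [[(7, (1))], [(8, (1))], [(3, (1))]]

Answer: [[(7, (1))], [(8, (1))], [(3, (1))]]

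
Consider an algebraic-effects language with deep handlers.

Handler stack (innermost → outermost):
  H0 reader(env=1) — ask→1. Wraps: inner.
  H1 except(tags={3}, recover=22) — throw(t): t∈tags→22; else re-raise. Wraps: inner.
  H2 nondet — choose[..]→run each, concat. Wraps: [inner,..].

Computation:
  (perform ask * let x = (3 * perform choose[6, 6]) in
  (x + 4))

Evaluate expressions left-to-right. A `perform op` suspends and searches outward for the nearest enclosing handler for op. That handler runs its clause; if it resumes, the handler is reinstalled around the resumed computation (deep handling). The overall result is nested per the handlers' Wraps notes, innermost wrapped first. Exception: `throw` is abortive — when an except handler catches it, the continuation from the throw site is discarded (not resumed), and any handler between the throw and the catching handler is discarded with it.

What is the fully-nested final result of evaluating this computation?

Answer: [22, 22]

Working:
ask @ H0 ⇒ 1
choose[6, 6] @ H2
  branch[0] choose=6:
    H0 returns 22
    H1 returns 22
    H2 returns [22]
  branch[1] choose=6:
    H0 returns 22
    H1 returns 22
    H2 returns [22]
= [22, 22]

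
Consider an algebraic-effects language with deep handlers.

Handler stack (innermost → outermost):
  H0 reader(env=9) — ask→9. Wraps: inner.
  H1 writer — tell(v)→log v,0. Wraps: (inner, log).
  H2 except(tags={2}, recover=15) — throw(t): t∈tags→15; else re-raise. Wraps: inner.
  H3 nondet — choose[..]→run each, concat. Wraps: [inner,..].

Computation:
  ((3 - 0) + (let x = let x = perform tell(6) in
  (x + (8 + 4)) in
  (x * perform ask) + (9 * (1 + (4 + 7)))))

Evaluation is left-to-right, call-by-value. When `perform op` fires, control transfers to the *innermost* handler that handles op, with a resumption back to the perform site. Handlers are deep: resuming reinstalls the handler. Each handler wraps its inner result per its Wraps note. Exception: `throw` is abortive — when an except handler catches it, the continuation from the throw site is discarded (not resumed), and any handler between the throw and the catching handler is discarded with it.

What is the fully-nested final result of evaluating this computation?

Evaluation trace:
tell(6) @ H1 ⇒ log+=6
ask @ H0 ⇒ 9
H0 returns 219
H1 returns (219, (6))
H2 returns (219, (6))
H3 returns [(219, (6))]
= [(219, (6))]

Answer: [(219, (6))]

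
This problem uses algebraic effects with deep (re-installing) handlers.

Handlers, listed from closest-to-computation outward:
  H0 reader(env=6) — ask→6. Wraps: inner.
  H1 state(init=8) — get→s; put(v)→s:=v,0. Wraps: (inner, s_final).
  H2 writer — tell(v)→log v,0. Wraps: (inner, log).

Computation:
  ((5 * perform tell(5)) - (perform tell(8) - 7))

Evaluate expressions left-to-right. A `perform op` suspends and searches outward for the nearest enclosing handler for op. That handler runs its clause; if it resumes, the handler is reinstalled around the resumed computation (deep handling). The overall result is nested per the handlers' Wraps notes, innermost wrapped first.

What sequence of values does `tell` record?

Answer: (5, 8)

Step-by-step:
tell(5) @ H2 ⇒ log+=5
tell(8) @ H2 ⇒ log+=8
H0 returns 7
H1 returns (7, 8)
H2 returns ((7, 8), (5, 8))
= ((7, 8), (5, 8))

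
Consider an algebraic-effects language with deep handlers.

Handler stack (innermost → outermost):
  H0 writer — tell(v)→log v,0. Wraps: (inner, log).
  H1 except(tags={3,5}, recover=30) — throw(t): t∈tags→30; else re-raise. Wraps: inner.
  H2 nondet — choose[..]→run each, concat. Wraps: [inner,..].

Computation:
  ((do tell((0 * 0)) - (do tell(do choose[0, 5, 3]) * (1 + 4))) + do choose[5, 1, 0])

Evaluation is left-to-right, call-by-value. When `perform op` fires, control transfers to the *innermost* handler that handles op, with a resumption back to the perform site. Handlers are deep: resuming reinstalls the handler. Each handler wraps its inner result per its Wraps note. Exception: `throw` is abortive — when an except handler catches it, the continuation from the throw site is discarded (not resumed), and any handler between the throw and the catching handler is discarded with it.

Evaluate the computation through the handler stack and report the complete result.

Step-by-step:
tell(0) @ H0 ⇒ log+=0
choose[0, 5, 3] @ H2
  branch[0] choose=0:
    tell(0) @ H0 ⇒ log+=0
    choose[5, 1, 0] @ H2
      branch[0] choose=5:
        H0 returns (5, (0, 0))
        H1 returns (5, (0, 0))
        H2 returns [(5, (0, 0))]
      branch[1] choose=1:
        H0 returns (1, (0, 0))
        H1 returns (1, (0, 0))
        H2 returns [(1, (0, 0))]
      branch[2] choose=0:
        H0 returns (0, (0, 0))
        H1 returns (0, (0, 0))
        H2 returns [(0, (0, 0))]
  branch[1] choose=5:
    tell(5) @ H0 ⇒ log+=5
    choose[5, 1, 0] @ H2
      branch[0] choose=5:
        H0 returns (5, (0, 5))
        H1 returns (5, (0, 5))
        H2 returns [(5, (0, 5))]
      branch[1] choose=1:
        H0 returns (1, (0, 5))
        H1 returns (1, (0, 5))
        H2 returns [(1, (0, 5))]
      branch[2] choose=0:
        H0 returns (0, (0, 5))
        H1 returns (0, (0, 5))
        H2 returns [(0, (0, 5))]
  branch[2] choose=3:
    tell(3) @ H0 ⇒ log+=3
    choose[5, 1, 0] @ H2
      branch[0] choose=5:
        H0 returns (5, (0, 3))
        H1 returns (5, (0, 3))
        H2 returns [(5, (0, 3))]
      branch[1] choose=1:
        H0 returns (1, (0, 3))
        H1 returns (1, (0, 3))
        H2 returns [(1, (0, 3))]
      branch[2] choose=0:
        H0 returns (0, (0, 3))
        H1 returns (0, (0, 3))
        H2 returns [(0, (0, 3))]
= [(5, (0, 0)), (1, (0, 0)), (0, (0, 0)), (5, (0, 5)), (1, (0, 5)), (0, (0, 5)), (5, (0, 3)), (1, (0, 3)), (0, (0, 3))]

Answer: [(5, (0, 0)), (1, (0, 0)), (0, (0, 0)), (5, (0, 5)), (1, (0, 5)), (0, (0, 5)), (5, (0, 3)), (1, (0, 3)), (0, (0, 3))]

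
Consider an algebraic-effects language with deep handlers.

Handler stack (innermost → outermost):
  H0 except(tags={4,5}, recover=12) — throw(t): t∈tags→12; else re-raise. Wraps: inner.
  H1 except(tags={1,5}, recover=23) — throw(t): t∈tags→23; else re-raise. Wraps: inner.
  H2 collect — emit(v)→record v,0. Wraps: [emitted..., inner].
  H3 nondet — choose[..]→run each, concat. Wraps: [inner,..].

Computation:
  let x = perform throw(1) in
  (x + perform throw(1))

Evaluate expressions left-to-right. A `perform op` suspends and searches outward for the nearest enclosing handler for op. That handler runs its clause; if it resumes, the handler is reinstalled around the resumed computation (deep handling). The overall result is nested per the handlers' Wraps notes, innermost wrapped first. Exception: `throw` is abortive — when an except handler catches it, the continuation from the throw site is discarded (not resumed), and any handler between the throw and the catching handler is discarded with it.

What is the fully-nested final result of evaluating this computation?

Step-by-step:
throw(1) @ H0 re-raised
throw(1) @ H1 caught ⇒ 23
H2 returns [23]
H3 returns [[23]]
= [[23]]

Answer: [[23]]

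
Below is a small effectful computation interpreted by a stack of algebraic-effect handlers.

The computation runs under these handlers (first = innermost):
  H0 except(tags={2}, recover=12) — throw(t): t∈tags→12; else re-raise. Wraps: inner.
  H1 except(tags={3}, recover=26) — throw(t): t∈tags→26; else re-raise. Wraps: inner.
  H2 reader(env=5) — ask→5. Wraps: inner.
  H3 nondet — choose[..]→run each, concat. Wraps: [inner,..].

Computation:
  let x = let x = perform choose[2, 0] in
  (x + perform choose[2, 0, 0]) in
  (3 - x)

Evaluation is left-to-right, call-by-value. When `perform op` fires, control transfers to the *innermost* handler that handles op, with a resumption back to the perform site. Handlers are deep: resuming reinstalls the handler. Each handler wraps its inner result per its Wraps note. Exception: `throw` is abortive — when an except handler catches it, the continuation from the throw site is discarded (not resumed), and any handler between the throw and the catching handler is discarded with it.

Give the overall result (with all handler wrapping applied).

Answer: [-1, 1, 1, 1, 3, 3]

Evaluation trace:
choose[2, 0] @ H3
  branch[0] choose=2:
    choose[2, 0, 0] @ H3
      branch[0] choose=2:
        H0 returns -1
        H1 returns -1
        H2 returns -1
        H3 returns [-1]
      branch[1] choose=0:
        H0 returns 1
        H1 returns 1
        H2 returns 1
        H3 returns [1]
      branch[2] choose=0:
        H0 returns 1
        H1 returns 1
        H2 returns 1
        H3 returns [1]
  branch[1] choose=0:
    choose[2, 0, 0] @ H3
      branch[0] choose=2:
        H0 returns 1
        H1 returns 1
        H2 returns 1
        H3 returns [1]
      branch[1] choose=0:
        H0 returns 3
        H1 returns 3
        H2 returns 3
        H3 returns [3]
      branch[2] choose=0:
        H0 returns 3
        H1 returns 3
        H2 returns 3
        H3 returns [3]
= [-1, 1, 1, 1, 3, 3]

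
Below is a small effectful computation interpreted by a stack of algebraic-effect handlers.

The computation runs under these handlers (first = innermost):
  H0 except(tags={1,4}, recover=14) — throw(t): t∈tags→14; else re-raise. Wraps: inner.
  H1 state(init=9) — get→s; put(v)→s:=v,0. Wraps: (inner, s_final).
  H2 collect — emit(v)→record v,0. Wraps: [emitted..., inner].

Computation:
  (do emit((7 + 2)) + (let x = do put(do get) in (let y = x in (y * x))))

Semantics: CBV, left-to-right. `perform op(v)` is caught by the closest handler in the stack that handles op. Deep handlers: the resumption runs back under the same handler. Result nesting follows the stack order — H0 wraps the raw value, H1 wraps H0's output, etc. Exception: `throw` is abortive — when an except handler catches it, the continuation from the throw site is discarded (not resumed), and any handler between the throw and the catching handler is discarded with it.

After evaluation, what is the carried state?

Evaluation trace:
emit(9) @ H2 ⇒ out+=9
get @ H1 ⇒ 9
put(9) @ H1 ⇒ s:=9
H0 returns 0
H1 returns (0, 9)
H2 returns [9, (0, 9)]
= [9, (0, 9)]

Answer: 9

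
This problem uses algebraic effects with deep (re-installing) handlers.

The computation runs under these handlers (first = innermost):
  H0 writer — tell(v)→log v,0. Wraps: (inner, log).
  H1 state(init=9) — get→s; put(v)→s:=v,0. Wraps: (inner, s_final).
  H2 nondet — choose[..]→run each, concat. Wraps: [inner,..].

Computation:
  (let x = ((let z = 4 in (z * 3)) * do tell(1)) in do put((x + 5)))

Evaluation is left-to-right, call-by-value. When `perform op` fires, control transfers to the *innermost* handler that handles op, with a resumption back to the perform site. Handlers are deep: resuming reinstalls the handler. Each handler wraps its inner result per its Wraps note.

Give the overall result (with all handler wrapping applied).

Evaluation trace:
tell(1) @ H0 ⇒ log+=1
put(5) @ H1 ⇒ s:=5
H0 returns (0, (1))
H1 returns ((0, (1)), 5)
H2 returns [((0, (1)), 5)]
= [((0, (1)), 5)]

Answer: [((0, (1)), 5)]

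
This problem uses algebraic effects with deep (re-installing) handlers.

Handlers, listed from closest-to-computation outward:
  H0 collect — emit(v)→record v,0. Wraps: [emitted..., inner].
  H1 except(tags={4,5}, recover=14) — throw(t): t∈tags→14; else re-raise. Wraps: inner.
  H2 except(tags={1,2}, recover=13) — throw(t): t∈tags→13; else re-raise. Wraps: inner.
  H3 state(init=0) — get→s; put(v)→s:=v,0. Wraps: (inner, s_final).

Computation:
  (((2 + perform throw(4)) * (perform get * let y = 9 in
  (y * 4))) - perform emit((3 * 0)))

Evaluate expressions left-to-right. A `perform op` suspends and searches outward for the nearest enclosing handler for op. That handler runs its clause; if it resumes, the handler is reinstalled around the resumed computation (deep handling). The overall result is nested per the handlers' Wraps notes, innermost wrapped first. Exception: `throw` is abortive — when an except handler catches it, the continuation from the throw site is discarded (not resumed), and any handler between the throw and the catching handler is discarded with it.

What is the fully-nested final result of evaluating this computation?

Answer: (14, 0)

Working:
throw(4) @ H1 caught ⇒ 14
H2 returns 14
H3 returns (14, 0)
= (14, 0)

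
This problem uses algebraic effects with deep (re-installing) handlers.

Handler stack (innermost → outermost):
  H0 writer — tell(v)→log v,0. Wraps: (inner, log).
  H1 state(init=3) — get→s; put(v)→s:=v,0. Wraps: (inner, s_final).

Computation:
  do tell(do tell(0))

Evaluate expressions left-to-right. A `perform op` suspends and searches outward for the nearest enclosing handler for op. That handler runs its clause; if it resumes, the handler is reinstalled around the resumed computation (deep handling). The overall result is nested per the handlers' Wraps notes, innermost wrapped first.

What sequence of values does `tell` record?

Evaluation trace:
tell(0) @ H0 ⇒ log+=0
tell(0) @ H0 ⇒ log+=0
H0 returns (0, (0, 0))
H1 returns ((0, (0, 0)), 3)
= ((0, (0, 0)), 3)

Answer: (0, 0)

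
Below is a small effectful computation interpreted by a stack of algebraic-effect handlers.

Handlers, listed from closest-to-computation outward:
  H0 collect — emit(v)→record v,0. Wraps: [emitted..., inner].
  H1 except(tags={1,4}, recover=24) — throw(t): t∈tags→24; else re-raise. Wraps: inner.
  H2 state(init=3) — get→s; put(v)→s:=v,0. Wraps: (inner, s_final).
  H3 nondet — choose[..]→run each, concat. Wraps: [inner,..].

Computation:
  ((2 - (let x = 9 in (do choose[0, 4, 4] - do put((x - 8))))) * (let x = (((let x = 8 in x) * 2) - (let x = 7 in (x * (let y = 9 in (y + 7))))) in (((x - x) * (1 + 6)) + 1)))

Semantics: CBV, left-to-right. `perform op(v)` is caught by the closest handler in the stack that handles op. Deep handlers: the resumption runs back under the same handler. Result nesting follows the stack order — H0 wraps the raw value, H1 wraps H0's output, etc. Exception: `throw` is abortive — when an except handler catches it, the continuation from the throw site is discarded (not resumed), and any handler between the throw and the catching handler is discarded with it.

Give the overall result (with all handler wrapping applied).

Working:
choose[0, 4, 4] @ H3
  branch[0] choose=0:
    put(1) @ H2 ⇒ s:=1
    H0 returns [2]
    H1 returns [2]
    H2 returns ([2], 1)
    H3 returns [([2], 1)]
  branch[1] choose=4:
    put(1) @ H2 ⇒ s:=1
    H0 returns [-2]
    H1 returns [-2]
    H2 returns ([-2], 1)
    H3 returns [([-2], 1)]
  branch[2] choose=4:
    put(1) @ H2 ⇒ s:=1
    H0 returns [-2]
    H1 returns [-2]
    H2 returns ([-2], 1)
    H3 returns [([-2], 1)]
= [([2], 1), ([-2], 1), ([-2], 1)]

Answer: [([2], 1), ([-2], 1), ([-2], 1)]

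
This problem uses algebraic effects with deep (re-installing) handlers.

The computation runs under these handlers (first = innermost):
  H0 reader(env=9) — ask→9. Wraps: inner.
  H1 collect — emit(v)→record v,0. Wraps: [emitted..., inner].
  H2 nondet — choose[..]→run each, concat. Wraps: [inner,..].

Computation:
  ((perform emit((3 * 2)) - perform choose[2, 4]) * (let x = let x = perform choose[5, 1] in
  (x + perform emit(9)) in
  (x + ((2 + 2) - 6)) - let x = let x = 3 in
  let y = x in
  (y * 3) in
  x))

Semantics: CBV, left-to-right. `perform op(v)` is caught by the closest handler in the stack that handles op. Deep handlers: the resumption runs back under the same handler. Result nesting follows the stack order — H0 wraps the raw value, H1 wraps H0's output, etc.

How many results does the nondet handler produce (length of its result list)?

Evaluation trace:
emit(6) @ H1 ⇒ out+=6
choose[2, 4] @ H2
  branch[0] choose=2:
    choose[5, 1] @ H2
      branch[0] choose=5:
        emit(9) @ H1 ⇒ out+=9
        H0 returns 12
        H1 returns [6, 9, 12]
        H2 returns [[6, 9, 12]]
      branch[1] choose=1:
        emit(9) @ H1 ⇒ out+=9
        H0 returns 20
        H1 returns [6, 9, 20]
        H2 returns [[6, 9, 20]]
  branch[1] choose=4:
    choose[5, 1] @ H2
      branch[0] choose=5:
        emit(9) @ H1 ⇒ out+=9
        H0 returns 24
        H1 returns [6, 9, 24]
        H2 returns [[6, 9, 24]]
      branch[1] choose=1:
        emit(9) @ H1 ⇒ out+=9
        H0 returns 40
        H1 returns [6, 9, 40]
        H2 returns [[6, 9, 40]]
= [[6, 9, 12], [6, 9, 20], [6, 9, 24], [6, 9, 40]]

Answer: 4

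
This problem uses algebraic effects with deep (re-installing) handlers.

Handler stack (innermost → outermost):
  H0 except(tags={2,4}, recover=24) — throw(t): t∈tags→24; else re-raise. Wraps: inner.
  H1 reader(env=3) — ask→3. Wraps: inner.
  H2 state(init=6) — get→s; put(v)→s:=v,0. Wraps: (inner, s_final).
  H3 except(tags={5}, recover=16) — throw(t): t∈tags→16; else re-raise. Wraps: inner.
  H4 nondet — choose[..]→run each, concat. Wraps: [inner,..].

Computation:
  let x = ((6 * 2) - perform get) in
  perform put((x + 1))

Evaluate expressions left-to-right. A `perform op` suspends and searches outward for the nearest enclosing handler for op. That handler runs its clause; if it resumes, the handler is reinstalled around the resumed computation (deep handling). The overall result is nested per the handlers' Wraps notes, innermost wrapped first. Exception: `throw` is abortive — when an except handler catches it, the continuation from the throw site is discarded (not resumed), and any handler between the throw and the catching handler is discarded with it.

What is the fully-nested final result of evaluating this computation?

Answer: [(0, 7)]

Step-by-step:
get @ H2 ⇒ 6
put(7) @ H2 ⇒ s:=7
H0 returns 0
H1 returns 0
H2 returns (0, 7)
H3 returns (0, 7)
H4 returns [(0, 7)]
= [(0, 7)]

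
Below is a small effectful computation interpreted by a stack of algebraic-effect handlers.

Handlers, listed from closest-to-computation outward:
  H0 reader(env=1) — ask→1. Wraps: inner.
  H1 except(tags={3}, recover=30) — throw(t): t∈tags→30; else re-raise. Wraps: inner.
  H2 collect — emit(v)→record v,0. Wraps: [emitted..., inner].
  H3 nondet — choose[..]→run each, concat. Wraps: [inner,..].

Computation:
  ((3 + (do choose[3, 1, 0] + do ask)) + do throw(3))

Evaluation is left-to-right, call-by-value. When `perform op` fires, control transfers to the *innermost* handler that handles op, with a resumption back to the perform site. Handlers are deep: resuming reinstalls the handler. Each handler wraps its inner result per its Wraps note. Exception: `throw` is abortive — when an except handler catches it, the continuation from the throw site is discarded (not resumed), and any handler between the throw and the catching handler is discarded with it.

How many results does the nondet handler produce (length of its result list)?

Answer: 3

Working:
choose[3, 1, 0] @ H3
  branch[0] choose=3:
    ask @ H0 ⇒ 1
    throw(3) @ H1 caught ⇒ 30
    H2 returns [30]
    H3 returns [[30]]
  branch[1] choose=1:
    ask @ H0 ⇒ 1
    throw(3) @ H1 caught ⇒ 30
    H2 returns [30]
    H3 returns [[30]]
  branch[2] choose=0:
    ask @ H0 ⇒ 1
    throw(3) @ H1 caught ⇒ 30
    H2 returns [30]
    H3 returns [[30]]
= [[30], [30], [30]]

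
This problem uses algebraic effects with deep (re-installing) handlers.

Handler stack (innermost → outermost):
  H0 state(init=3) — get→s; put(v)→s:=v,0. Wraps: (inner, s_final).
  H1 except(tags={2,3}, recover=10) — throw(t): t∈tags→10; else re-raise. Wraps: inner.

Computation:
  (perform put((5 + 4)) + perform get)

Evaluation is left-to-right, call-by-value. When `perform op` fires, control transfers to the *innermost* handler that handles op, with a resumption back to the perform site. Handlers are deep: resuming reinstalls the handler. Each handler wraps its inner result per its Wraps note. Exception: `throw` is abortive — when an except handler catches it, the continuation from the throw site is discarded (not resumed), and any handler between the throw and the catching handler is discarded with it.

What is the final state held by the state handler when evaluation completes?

Step-by-step:
put(9) @ H0 ⇒ s:=9
get @ H0 ⇒ 9
H0 returns (9, 9)
H1 returns (9, 9)
= (9, 9)

Answer: 9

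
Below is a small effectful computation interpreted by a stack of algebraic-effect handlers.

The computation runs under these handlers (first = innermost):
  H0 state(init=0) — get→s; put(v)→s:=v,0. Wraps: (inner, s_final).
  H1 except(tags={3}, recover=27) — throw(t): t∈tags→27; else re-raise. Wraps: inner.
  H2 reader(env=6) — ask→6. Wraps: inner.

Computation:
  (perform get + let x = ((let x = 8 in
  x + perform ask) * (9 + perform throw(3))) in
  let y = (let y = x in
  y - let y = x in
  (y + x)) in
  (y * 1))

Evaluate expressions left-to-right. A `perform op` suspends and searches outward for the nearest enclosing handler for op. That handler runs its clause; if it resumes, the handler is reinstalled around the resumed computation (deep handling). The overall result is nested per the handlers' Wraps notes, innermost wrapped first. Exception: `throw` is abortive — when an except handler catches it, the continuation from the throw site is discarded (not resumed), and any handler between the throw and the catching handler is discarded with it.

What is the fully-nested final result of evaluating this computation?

Answer: 27

Evaluation trace:
get @ H0 ⇒ 0
ask @ H2 ⇒ 6
throw(3) @ H1 caught ⇒ 27
H2 returns 27
= 27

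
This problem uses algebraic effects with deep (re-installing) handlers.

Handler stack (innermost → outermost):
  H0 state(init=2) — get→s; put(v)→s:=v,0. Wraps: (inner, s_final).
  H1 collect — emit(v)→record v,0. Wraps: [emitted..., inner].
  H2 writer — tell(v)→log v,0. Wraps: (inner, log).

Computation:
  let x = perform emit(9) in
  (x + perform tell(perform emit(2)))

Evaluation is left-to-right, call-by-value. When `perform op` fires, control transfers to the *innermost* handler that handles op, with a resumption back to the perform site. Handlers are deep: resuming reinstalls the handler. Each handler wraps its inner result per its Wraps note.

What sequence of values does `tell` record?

Answer: (0)

Working:
emit(9) @ H1 ⇒ out+=9
emit(2) @ H1 ⇒ out+=2
tell(0) @ H2 ⇒ log+=0
H0 returns (0, 2)
H1 returns [9, 2, (0, 2)]
H2 returns ([9, 2, (0, 2)], (0))
= ([9, 2, (0, 2)], (0))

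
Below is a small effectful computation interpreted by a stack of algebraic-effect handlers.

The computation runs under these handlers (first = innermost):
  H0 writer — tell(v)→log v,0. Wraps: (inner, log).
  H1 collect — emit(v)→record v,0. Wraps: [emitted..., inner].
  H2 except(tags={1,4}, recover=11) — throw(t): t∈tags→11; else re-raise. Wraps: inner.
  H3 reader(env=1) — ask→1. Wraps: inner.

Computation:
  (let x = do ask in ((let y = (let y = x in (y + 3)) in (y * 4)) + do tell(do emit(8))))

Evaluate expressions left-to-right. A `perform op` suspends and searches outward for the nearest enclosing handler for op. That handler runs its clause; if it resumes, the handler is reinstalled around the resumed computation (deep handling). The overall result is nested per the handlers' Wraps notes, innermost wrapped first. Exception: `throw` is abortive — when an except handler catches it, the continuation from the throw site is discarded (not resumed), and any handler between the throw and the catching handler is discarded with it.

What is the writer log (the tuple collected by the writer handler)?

Evaluation trace:
ask @ H3 ⇒ 1
emit(8) @ H1 ⇒ out+=8
tell(0) @ H0 ⇒ log+=0
H0 returns (16, (0))
H1 returns [8, (16, (0))]
H2 returns [8, (16, (0))]
H3 returns [8, (16, (0))]
= [8, (16, (0))]

Answer: (0)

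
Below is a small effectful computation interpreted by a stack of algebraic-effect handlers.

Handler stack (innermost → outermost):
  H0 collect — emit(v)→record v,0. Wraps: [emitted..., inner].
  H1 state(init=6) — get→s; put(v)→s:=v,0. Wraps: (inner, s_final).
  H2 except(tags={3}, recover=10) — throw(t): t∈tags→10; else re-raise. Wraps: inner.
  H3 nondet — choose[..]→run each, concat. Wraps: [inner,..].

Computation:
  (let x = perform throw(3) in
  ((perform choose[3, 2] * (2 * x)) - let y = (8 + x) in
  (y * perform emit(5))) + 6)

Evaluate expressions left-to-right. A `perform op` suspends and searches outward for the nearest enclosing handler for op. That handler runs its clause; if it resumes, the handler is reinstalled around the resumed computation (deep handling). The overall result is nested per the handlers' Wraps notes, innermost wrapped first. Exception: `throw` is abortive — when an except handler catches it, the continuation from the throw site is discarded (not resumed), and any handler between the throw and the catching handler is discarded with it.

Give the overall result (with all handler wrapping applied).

Answer: [10]

Evaluation trace:
throw(3) @ H2 caught ⇒ 10
H3 returns [10]
= [10]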